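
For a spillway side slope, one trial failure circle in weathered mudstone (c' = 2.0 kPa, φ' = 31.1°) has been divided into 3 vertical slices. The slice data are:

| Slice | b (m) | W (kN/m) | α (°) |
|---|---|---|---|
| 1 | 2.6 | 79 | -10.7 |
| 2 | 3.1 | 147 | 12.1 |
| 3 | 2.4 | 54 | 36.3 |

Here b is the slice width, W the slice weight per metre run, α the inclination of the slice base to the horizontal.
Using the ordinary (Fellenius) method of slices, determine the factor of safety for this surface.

FS = 3.69

Ordinary method of slices: FS = Σ[c'·Δl_i + (W_i cosα_i)·tanφ'] / Σ W_i sinα_i, with Δl_i = b_i / cosα_i.
Slice 1: Δl = 2.6/cos(-10.7°) = 2.646 m; N'_1 = 79·cos(-10.7°) = 77.6; c'Δl = 5.29; W sinα = -14.7
Slice 2: Δl = 3.1/cos12.1° = 3.170 m; N'_2 = 147·cos12.1° = 143.7; c'Δl = 6.34; W sinα = 30.8
Slice 3: Δl = 2.4/cos36.3° = 2.978 m; N'_3 = 54·cos36.3° = 43.5; c'Δl = 5.96; W sinα = 32.0
Σc'Δl = 17.6 kN/m; ΣN' = 264.9 kN/m; ΣW sinα = 48.1 kN/m
Resisting = 17.6 + 264.9·tan31.1° = 17.6 + 159.8 = 177.4 kN/m
FS = 177.4 / 48.1 = 3.686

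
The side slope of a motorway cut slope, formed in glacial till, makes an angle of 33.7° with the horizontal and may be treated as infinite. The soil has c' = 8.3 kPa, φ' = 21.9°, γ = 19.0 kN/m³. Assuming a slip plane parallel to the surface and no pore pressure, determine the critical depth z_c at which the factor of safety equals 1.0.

z_c = 2.38 m

Setting FS = 1.00 in FS = [c' + γz cos²β tanφ'] / [γz sinβ cosβ] and solving for z:
z = c' / [γ cosβ (FS·sinβ − cosβ·tanφ')]
  = 8.3 / [19.0·cos33.7°·(1.00·sin33.7° − cos33.7°·tan21.9°)]
  = 8.3 / [19.0·0.8320·(1.00·0.5548 − 0.8320·0.4020)]
  = 8.3 / 3.4839 = 2.382 m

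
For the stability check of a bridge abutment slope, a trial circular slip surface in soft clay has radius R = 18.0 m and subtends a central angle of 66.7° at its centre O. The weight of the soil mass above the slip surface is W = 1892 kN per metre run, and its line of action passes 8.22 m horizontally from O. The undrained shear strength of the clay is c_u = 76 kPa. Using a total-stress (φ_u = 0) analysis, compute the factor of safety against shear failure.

Taking moments about the centre O, the resisting moment is provided by the undrained shear strength acting along the arc:
Arc length L_a = R·θ = 18.0·(66.7°·π/180) = 18.0·1.1641 = 20.95 m
M_R = c_u·L_a·R = 76·20.95·18.0 = 28665.7 kN·m/m
M_D = W·d = 1892·8.22 = 15552.2 kN·m/m
FS = M_R / M_D = 28665.7 / 15552.2 = 1.843

FS = 1.84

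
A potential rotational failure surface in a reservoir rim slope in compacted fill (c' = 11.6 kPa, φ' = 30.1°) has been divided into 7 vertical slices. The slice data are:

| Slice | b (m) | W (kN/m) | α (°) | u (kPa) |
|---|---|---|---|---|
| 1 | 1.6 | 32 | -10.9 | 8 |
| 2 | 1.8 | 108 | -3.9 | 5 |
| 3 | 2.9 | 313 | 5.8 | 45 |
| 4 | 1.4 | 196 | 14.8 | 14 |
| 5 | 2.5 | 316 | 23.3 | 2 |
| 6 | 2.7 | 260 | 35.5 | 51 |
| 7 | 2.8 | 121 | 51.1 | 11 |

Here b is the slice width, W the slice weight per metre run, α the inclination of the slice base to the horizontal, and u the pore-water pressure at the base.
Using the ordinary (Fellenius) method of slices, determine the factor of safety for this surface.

FS = 1.57

Ordinary method of slices: FS = Σ[c'·Δl_i + (W_i cosα_i − u_i·Δl_i)·tanφ'] / Σ W_i sinα_i, with Δl_i = b_i / cosα_i.
Slice 1: Δl = 1.6/cos(-10.9°) = 1.629 m; N'_1 = 32·cos(-10.9°) − 8·1.629 = 18.4; c'Δl = 18.90; W sinα = -6.1
Slice 2: Δl = 1.8/cos(-3.9°) = 1.804 m; N'_2 = 108·cos(-3.9°) − 5·1.804 = 98.7; c'Δl = 20.93; W sinα = -7.3
Slice 3: Δl = 2.9/cos5.8° = 2.915 m; N'_3 = 313·cos5.8° − 45·2.915 = 180.2; c'Δl = 33.81; W sinα = 31.6
Slice 4: Δl = 1.4/cos14.8° = 1.448 m; N'_4 = 196·cos14.8° − 14·1.448 = 169.2; c'Δl = 16.80; W sinα = 50.1
Slice 5: Δl = 2.5/cos23.3° = 2.722 m; N'_5 = 316·cos23.3° − 2·2.722 = 284.8; c'Δl = 31.58; W sinα = 125.0
Slice 6: Δl = 2.7/cos35.5° = 3.316 m; N'_6 = 260·cos35.5° − 51·3.316 = 42.5; c'Δl = 38.47; W sinα = 151.0
Slice 7: Δl = 2.8/cos51.1° = 4.459 m; N'_7 = 121·cos51.1° − 11·4.459 = 26.9; c'Δl = 51.72; W sinα = 94.2
Σc'Δl = 212.2 kN/m; ΣN' = 820.8 kN/m; ΣW sinα = 438.4 kN/m
Resisting = 212.2 + 820.8·tan30.1° = 212.2 + 475.8 = 688.0 kN/m
FS = 688.0 / 438.4 = 1.569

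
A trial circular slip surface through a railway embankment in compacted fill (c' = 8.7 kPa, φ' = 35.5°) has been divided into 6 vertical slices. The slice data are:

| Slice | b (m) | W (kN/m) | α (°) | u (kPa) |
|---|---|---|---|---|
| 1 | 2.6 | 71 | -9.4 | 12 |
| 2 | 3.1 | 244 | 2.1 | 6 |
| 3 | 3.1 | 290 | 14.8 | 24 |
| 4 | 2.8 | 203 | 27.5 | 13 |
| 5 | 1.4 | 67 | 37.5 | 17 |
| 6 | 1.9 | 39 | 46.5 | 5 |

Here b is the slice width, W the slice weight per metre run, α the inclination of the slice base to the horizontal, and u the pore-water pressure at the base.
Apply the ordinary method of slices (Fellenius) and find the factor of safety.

FS = 2.57

Ordinary method of slices: FS = Σ[c'·Δl_i + (W_i cosα_i − u_i·Δl_i)·tanφ'] / Σ W_i sinα_i, with Δl_i = b_i / cosα_i.
Slice 1: Δl = 2.6/cos(-9.4°) = 2.635 m; N'_1 = 71·cos(-9.4°) − 12·2.635 = 38.4; c'Δl = 22.93; W sinα = -11.6
Slice 2: Δl = 3.1/cos2.1° = 3.102 m; N'_2 = 244·cos2.1° − 6·3.102 = 225.2; c'Δl = 26.99; W sinα = 8.9
Slice 3: Δl = 3.1/cos14.8° = 3.206 m; N'_3 = 290·cos14.8° − 24·3.206 = 203.4; c'Δl = 27.90; W sinα = 74.1
Slice 4: Δl = 2.8/cos27.5° = 3.157 m; N'_4 = 203·cos27.5° − 13·3.157 = 139.0; c'Δl = 27.46; W sinα = 93.7
Slice 5: Δl = 1.4/cos37.5° = 1.765 m; N'_5 = 67·cos37.5° − 17·1.765 = 23.2; c'Δl = 15.35; W sinα = 40.8
Slice 6: Δl = 1.9/cos46.5° = 2.760 m; N'_6 = 39·cos46.5° − 5·2.760 = 13.0; c'Δl = 24.01; W sinα = 28.3
Σc'Δl = 144.6 kN/m; ΣN' = 642.3 kN/m; ΣW sinα = 234.2 kN/m
Resisting = 144.6 + 642.3·tan35.5° = 144.6 + 458.1 = 602.8 kN/m
FS = 602.8 / 234.2 = 2.573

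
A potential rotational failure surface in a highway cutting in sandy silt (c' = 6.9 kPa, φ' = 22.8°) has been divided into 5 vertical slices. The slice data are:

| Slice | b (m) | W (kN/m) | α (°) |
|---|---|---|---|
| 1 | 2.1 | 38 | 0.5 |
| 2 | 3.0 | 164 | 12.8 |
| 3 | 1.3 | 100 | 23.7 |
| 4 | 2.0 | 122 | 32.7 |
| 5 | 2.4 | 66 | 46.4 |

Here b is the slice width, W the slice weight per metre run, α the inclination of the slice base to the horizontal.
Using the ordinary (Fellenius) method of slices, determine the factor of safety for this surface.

Ordinary method of slices: FS = Σ[c'·Δl_i + (W_i cosα_i)·tanφ'] / Σ W_i sinα_i, with Δl_i = b_i / cosα_i.
Slice 1: Δl = 2.1/cos0.5° = 2.100 m; N'_1 = 38·cos0.5° = 38.0; c'Δl = 14.49; W sinα = 0.3
Slice 2: Δl = 3.0/cos12.8° = 3.076 m; N'_2 = 164·cos12.8° = 159.9; c'Δl = 21.23; W sinα = 36.3
Slice 3: Δl = 1.3/cos23.7° = 1.420 m; N'_3 = 100·cos23.7° = 91.6; c'Δl = 9.80; W sinα = 40.2
Slice 4: Δl = 2.0/cos32.7° = 2.377 m; N'_4 = 122·cos32.7° = 102.7; c'Δl = 16.40; W sinα = 65.9
Slice 5: Δl = 2.4/cos46.4° = 3.480 m; N'_5 = 66·cos46.4° = 45.5; c'Δl = 24.01; W sinα = 47.8
Σc'Δl = 85.9 kN/m; ΣN' = 437.7 kN/m; ΣW sinα = 190.6 kN/m
Resisting = 85.9 + 437.7·tan22.8° = 85.9 + 184.0 = 269.9 kN/m
FS = 269.9 / 190.6 = 1.416

FS = 1.42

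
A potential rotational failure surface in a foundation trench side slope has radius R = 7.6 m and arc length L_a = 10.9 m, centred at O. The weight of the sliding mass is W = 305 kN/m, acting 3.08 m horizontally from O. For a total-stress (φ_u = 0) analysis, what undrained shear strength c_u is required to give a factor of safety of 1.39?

c_u = 15.8 kPa

FS = c_u·L_a·R / (W·d), so c_u = FS·W·d / (L_a·R).
c_u = 1.39·305·3.08 / (10.90·7.6) = 1305.8 / 82.84 = 15.76 kPa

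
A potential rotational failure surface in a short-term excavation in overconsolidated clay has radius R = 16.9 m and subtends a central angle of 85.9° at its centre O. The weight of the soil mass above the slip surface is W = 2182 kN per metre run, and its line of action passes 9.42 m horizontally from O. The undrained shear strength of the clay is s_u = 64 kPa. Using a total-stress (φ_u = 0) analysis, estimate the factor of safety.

Taking moments about the centre O, the resisting moment is provided by the undrained shear strength acting along the arc:
Arc length L_a = R·θ = 16.9·(85.9°·π/180) = 16.9·1.4992 = 25.34 m
M_R = s_u·L_a·R = 64·25.34·16.9 = 27404.6 kN·m/m
M_D = W·d = 2182·9.42 = 20554.4 kN·m/m
FS = M_R / M_D = 27404.6 / 20554.4 = 1.333

FS = 1.33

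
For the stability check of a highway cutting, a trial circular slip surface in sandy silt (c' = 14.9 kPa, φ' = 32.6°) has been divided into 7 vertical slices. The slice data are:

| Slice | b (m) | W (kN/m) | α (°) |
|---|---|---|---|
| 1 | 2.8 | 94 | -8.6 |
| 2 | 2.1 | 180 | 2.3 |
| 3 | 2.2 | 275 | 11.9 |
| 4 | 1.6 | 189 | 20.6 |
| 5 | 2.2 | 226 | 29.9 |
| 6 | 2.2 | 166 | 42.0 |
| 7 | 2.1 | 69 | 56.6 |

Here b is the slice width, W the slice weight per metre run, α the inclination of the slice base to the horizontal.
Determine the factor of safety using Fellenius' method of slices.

Ordinary method of slices: FS = Σ[c'·Δl_i + (W_i cosα_i)·tanφ'] / Σ W_i sinα_i, with Δl_i = b_i / cosα_i.
Slice 1: Δl = 2.8/cos(-8.6°) = 2.832 m; N'_1 = 94·cos(-8.6°) = 92.9; c'Δl = 42.19; W sinα = -14.1
Slice 2: Δl = 2.1/cos2.3° = 2.102 m; N'_2 = 180·cos2.3° = 179.9; c'Δl = 31.32; W sinα = 7.2
Slice 3: Δl = 2.2/cos11.9° = 2.248 m; N'_3 = 275·cos11.9° = 269.1; c'Δl = 33.50; W sinα = 56.7
Slice 4: Δl = 1.6/cos20.6° = 1.709 m; N'_4 = 189·cos20.6° = 176.9; c'Δl = 25.47; W sinα = 66.5
Slice 5: Δl = 2.2/cos29.9° = 2.538 m; N'_5 = 226·cos29.9° = 195.9; c'Δl = 37.81; W sinα = 112.7
Slice 6: Δl = 2.2/cos42.0° = 2.960 m; N'_6 = 166·cos42.0° = 123.4; c'Δl = 44.11; W sinα = 111.1
Slice 7: Δl = 2.1/cos56.6° = 3.815 m; N'_7 = 69·cos56.6° = 38.0; c'Δl = 56.84; W sinα = 57.6
Σc'Δl = 271.2 kN/m; ΣN' = 1076.1 kN/m; ΣW sinα = 397.7 kN/m
Resisting = 271.2 + 1076.1·tan32.6° = 271.2 + 688.2 = 959.4 kN/m
FS = 959.4 / 397.7 = 2.412

FS = 2.41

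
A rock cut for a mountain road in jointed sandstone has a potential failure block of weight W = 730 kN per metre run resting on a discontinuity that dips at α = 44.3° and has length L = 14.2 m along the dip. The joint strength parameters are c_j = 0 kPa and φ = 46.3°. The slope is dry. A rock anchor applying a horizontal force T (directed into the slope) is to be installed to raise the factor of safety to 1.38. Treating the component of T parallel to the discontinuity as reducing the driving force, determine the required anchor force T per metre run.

T = 91 kN/m

Resolving forces along and normal to the sliding plane, with the horizontal anchor force T adding T·sinα to the effective normal force and T·cosα acting up the plane against the driving force:
FS = [c_jL + (W cosα + T sinα) tanφ] / [W sinα − T cosα]
Without the anchor: N' = 522.5 kN/m, driving T_d = 509.8 kN/m, resisting R = 0·14.2 + 522.5·tan46.3° = 546.7 kN/m, FS = 1.07.
Setting FS = 1.38 and solving for T:
1.38·(509.8 − T cos44.3°) = 546.7 + T sin44.3°·tan46.3°
T·(sin44.3°·tan46.3° + 1.38·cos44.3°) = 1.38·509.8 − 546.7
T·(0.6984·1.0464 + 1.38·0.7157) = 703.6 − 546.7 = 156.9
T·1.7185 = 156.9
T = 91.3 kN/m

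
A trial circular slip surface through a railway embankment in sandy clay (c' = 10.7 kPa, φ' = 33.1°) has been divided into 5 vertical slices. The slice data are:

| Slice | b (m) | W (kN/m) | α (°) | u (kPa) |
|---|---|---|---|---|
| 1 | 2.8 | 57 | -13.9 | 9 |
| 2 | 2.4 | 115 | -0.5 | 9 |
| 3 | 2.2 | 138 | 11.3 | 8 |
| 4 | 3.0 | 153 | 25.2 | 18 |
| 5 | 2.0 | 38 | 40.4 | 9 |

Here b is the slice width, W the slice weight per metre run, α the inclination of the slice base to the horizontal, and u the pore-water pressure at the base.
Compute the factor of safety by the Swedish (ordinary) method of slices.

Ordinary method of slices: FS = Σ[c'·Δl_i + (W_i cosα_i − u_i·Δl_i)·tanφ'] / Σ W_i sinα_i, with Δl_i = b_i / cosα_i.
Slice 1: Δl = 2.8/cos(-13.9°) = 2.884 m; N'_1 = 57·cos(-13.9°) − 9·2.884 = 29.4; c'Δl = 30.86; W sinα = -13.7
Slice 2: Δl = 2.4/cos(-0.5°) = 2.400 m; N'_2 = 115·cos(-0.5°) − 9·2.400 = 93.4; c'Δl = 25.68; W sinα = -1.0
Slice 3: Δl = 2.2/cos11.3° = 2.243 m; N'_3 = 138·cos11.3° − 8·2.243 = 117.4; c'Δl = 24.01; W sinα = 27.0
Slice 4: Δl = 3.0/cos25.2° = 3.316 m; N'_4 = 153·cos25.2° − 18·3.316 = 78.8; c'Δl = 35.48; W sinα = 65.1
Slice 5: Δl = 2.0/cos40.4° = 2.626 m; N'_5 = 38·cos40.4° − 9·2.626 = 5.3; c'Δl = 28.10; W sinα = 24.6
Σc'Δl = 144.1 kN/m; ΣN' = 324.2 kN/m; ΣW sinα = 102.1 kN/m
Resisting = 144.1 + 324.2·tan33.1° = 144.1 + 211.3 = 355.5 kN/m
FS = 355.5 / 102.1 = 3.481

FS = 3.48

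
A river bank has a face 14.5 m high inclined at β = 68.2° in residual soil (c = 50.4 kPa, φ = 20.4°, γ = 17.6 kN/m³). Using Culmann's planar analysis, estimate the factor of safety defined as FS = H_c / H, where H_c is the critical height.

FS = 2.09

H_c = (4c/γ) · sinβ cosφ / [1 − cos(β − φ)]
    = (4·50.4/17.6) · sin68.2°·cos20.4° / [1 − cos47.8°]
    = 11.455 · 0.8703 / 0.3283 = 30.37 m
FS = H_c / H = 30.37 / 14.5 = 2.094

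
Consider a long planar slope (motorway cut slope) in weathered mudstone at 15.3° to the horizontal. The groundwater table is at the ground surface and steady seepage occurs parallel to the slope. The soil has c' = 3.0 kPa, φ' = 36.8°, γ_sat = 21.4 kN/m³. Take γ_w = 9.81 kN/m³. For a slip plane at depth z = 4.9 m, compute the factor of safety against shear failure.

With seepage parallel to the slope and the water table at the surface, the effective normal stress on the slip plane uses the buoyant unit weight γ' = γ_sat − γ_w while the driving shear stress uses γ_sat:
FS = [c' + γ' z cos²β tanφ'] / [γ_sat z sinβ cosβ]
γ' = 21.4 − 9.81 = 11.59 kN/m³
Numerator = 3.0 + 11.59·4.9·cos²15.3°·tan36.8° = 3.0 + 11.59·4.9·0.9304·0.7481 = 42.527 kPa
Denominator = 21.4·4.9·sin15.3°·cos15.3° = 21.4·4.9·0.2639·0.9646 = 26.689 kPa
FS = 42.527 / 26.689 = 1.593

FS = 1.59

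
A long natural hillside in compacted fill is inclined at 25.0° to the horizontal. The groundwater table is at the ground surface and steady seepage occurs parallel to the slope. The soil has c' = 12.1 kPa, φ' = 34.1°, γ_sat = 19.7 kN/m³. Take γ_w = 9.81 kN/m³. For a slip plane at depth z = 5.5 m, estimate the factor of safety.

With seepage parallel to the slope and the water table at the surface, the effective normal stress on the slip plane uses the buoyant unit weight γ' = γ_sat − γ_w while the driving shear stress uses γ_sat:
FS = [c' + γ' z cos²β tanφ'] / [γ_sat z sinβ cosβ]
γ' = 19.7 − 9.81 = 9.89 kN/m³
Numerator = 12.1 + 9.89·5.5·cos²25.0°·tan34.1° = 12.1 + 9.89·5.5·0.8214·0.6771 = 42.350 kPa
Denominator = 19.7·5.5·sin25.0°·cos25.0° = 19.7·5.5·0.4226·0.9063 = 41.500 kPa
FS = 42.350 / 41.500 = 1.020

FS = 1.02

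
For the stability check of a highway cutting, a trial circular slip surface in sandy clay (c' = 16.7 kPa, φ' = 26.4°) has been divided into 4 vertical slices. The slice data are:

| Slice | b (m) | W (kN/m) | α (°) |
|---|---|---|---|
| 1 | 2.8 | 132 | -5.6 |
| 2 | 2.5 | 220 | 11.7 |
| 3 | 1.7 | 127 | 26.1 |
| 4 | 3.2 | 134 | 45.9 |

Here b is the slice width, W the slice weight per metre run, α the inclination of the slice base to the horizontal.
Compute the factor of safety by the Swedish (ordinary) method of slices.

Ordinary method of slices: FS = Σ[c'·Δl_i + (W_i cosα_i)·tanφ'] / Σ W_i sinα_i, with Δl_i = b_i / cosα_i.
Slice 1: Δl = 2.8/cos(-5.6°) = 2.813 m; N'_1 = 132·cos(-5.6°) = 131.4; c'Δl = 46.98; W sinα = -12.9
Slice 2: Δl = 2.5/cos11.7° = 2.553 m; N'_2 = 220·cos11.7° = 215.4; c'Δl = 42.64; W sinα = 44.6
Slice 3: Δl = 1.7/cos26.1° = 1.893 m; N'_3 = 127·cos26.1° = 114.0; c'Δl = 31.61; W sinα = 55.9
Slice 4: Δl = 3.2/cos45.9° = 4.598 m; N'_4 = 134·cos45.9° = 93.3; c'Δl = 76.79; W sinα = 96.2
Σc'Δl = 198.0 kN/m; ΣN' = 554.1 kN/m; ΣW sinα = 183.8 kN/m
Resisting = 198.0 + 554.1·tan26.4° = 198.0 + 275.1 = 473.1 kN/m
FS = 473.1 / 183.8 = 2.573

FS = 2.57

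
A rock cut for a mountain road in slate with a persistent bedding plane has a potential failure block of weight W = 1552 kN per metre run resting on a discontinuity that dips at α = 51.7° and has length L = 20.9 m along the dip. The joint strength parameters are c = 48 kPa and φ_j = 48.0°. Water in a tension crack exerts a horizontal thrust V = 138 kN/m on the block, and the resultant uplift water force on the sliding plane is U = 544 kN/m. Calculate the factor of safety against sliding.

Resolving the block weight along and normal to the plane and applying the Mohr–Coulomb strength on the joint:
N' = W cosα − U − V sinα = 1552·cos51.7° − 544 − 138·sin51.7° = 309.6 kN/m
Driving force T = W sinα + V cosα = 1552·sin51.7° + 138·cos51.7° = 1303.5 kN/m
Resisting force R = c·L + N'·tanφ_j = 48·20.9 + 309.6·tan48.0° = 1003.2 + 343.8 = 1347.0 kN/m
FS = R / T = 1347.0 / 1303.5 = 1.033

FS = 1.03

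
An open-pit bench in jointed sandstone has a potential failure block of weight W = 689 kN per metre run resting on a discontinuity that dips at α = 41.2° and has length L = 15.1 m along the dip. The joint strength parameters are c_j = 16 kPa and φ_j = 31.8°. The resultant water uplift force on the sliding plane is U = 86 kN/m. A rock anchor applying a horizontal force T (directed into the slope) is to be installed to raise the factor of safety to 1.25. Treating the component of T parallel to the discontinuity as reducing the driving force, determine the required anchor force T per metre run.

Resolving forces along and normal to the sliding plane, with the horizontal anchor force T adding T·sinα to the effective normal force and T·cosα acting up the plane against the driving force:
FS = [c_jL + (W cosα − U + T sinα) tanφ_j] / [W sinα − T cosα]
Without the anchor: N' = 432.4 kN/m, driving T_d = 453.8 kN/m, resisting R = 16·15.1 + 432.4·tan31.8° = 509.7 kN/m, FS = 1.12.
Setting FS = 1.25 and solving for T:
1.25·(453.8 − T cos41.2°) = 509.7 + T sin41.2°·tan31.8°
T·(sin41.2°·tan31.8° + 1.25·cos41.2°) = 1.25·453.8 − 509.7
T·(0.6587·0.6200 + 1.25·0.7524) = 567.3 − 509.7 = 57.6
T·1.3489 = 57.6
T = 42.7 kN/m

T = 43 kN/m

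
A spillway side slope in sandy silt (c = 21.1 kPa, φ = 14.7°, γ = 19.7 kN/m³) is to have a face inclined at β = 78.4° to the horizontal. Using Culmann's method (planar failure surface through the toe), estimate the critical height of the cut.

H_c = 7.29 m

Culmann's analysis gives the critical failure plane at α_cr = (β + φ)/2 = (78.4 + 14.7)/2 = 46.6°, and the critical height
H_c = (4c/γ) · sinβ cosφ / [1 − cos(β − φ)]
    = (4·21.1/19.7) · sin78.4°·cos14.7° / [1 − cos(63.7°)]
    = 4.284 · 0.9796·0.9673 / [1 − 0.4431]
    = 4.284 · 0.9475 / 0.5569
    = 7.29 m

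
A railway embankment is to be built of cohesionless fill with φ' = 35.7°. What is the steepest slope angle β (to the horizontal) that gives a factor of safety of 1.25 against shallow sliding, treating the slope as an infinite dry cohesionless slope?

β = 29.9°

For an infinite dry cohesionless slope FS = tanφ'/tanβ, so tanβ = tanφ' / FS.
tanβ = tan35.7° / 1.25 = 0.7186 / 1.25 = 0.5749
β = arctan(0.5749) = 29.89°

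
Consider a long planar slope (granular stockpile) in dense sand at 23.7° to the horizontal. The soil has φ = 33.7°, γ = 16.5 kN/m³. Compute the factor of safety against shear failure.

FS = 1.52

For a dry cohesionless infinite slope the factor of safety is FS = tanφ / tanβ.
FS = tan33.7° / tan23.7° = 0.6669 / 0.4390 = 1.519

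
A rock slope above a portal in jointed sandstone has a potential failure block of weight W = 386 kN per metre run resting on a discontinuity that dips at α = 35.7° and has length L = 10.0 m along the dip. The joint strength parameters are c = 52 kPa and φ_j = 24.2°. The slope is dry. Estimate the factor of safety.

Resolving the block weight along and normal to the plane and applying the Mohr–Coulomb strength on the joint:
N' = W cosα = 386·cos35.7° = 313.5 kN/m
Driving force T = W sinα = 386·sin35.7° = 225.2 kN/m
Resisting force R = c·L + N'·tanφ_j = 52·10.0 + 313.5·tan24.2° = 520.0 + 140.9 = 660.9 kN/m
FS = R / T = 660.9 / 225.2 = 2.934

FS = 2.93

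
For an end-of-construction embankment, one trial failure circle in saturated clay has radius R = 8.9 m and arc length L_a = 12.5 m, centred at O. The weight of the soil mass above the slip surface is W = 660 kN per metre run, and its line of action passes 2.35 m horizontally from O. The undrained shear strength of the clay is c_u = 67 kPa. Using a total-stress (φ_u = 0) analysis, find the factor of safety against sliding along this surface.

FS = 4.81

Taking moments about the centre O, the resisting moment is provided by the undrained shear strength acting along the arc:
M_R = c_u·L_a·R = 67·12.50·8.9 = 7453.8 kN·m/m
M_D = W·d = 660·2.35 = 1551.0 kN·m/m
FS = M_R / M_D = 7453.8 / 1551.0 = 4.806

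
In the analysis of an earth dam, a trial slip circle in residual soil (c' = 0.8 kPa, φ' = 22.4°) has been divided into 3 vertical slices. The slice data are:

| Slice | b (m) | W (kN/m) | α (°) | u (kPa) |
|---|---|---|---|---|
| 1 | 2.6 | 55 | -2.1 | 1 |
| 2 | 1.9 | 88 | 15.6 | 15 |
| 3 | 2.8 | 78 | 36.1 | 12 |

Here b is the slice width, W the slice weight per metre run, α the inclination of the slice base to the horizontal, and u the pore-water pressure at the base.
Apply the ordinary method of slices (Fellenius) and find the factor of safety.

FS = 0.88

Ordinary method of slices: FS = Σ[c'·Δl_i + (W_i cosα_i − u_i·Δl_i)·tanφ'] / Σ W_i sinα_i, with Δl_i = b_i / cosα_i.
Slice 1: Δl = 2.6/cos(-2.1°) = 2.602 m; N'_1 = 55·cos(-2.1°) − 1·2.602 = 52.4; c'Δl = 2.08; W sinα = -2.0
Slice 2: Δl = 1.9/cos15.6° = 1.973 m; N'_2 = 88·cos15.6° − 15·1.973 = 55.2; c'Δl = 1.58; W sinα = 23.7
Slice 3: Δl = 2.8/cos36.1° = 3.465 m; N'_3 = 78·cos36.1° − 12·3.465 = 21.4; c'Δl = 2.77; W sinα = 46.0
Σc'Δl = 6.4 kN/m; ΣN' = 129.0 kN/m; ΣW sinα = 67.6 kN/m
Resisting = 6.4 + 129.0·tan22.4° = 6.4 + 53.2 = 59.6 kN/m
FS = 59.6 / 67.6 = 0.881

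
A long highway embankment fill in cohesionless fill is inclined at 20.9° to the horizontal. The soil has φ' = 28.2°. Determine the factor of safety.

FS = 1.40

For a dry cohesionless infinite slope the factor of safety is FS = tanφ' / tanβ.
FS = tan28.2° / tan20.9° = 0.5362 / 0.3819 = 1.404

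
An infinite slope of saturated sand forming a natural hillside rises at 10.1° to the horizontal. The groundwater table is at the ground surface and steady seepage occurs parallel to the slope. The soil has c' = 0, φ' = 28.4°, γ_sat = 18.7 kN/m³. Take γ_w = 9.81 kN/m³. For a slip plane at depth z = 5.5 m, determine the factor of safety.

With seepage parallel to the slope and the water table at the surface, the effective normal stress on the slip plane uses the buoyant unit weight γ' = γ_sat − γ_w while the driving shear stress uses γ_sat:
FS = [c' + γ' z cos²β tanφ'] / [γ_sat z sinβ cosβ]
(For c' = 0 this reduces to FS = (γ'/γ_sat)·tanφ'/tanβ.)
γ' = 18.7 − 9.81 = 8.89 kN/m³
Numerator = 0.0 + 8.89·5.5·cos²10.1°·tan28.4° = 0.0 + 8.89·5.5·0.9692·0.5407 = 25.624 kPa
Denominator = 18.7·5.5·sin10.1°·cos10.1° = 18.7·5.5·0.1754·0.9845 = 17.757 kPa
FS = 25.624 / 17.757 = 1.443

FS = 1.44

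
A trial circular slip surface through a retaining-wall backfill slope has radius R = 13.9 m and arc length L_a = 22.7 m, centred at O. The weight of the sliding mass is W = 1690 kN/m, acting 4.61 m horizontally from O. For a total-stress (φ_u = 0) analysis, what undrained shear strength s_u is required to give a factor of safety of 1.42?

s_u = 35.1 kPa

FS = s_u·L_a·R / (W·d), so s_u = FS·W·d / (L_a·R).
s_u = 1.42·1690·4.61 / (22.70·13.9) = 11063.1 / 315.53 = 35.06 kPa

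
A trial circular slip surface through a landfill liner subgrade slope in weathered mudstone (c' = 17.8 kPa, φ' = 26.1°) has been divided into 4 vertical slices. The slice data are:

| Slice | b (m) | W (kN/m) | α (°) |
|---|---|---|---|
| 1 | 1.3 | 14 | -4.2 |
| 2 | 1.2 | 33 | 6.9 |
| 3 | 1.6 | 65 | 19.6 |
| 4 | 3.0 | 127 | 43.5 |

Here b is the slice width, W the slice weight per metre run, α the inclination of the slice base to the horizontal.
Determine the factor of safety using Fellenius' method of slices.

Ordinary method of slices: FS = Σ[c'·Δl_i + (W_i cosα_i)·tanφ'] / Σ W_i sinα_i, with Δl_i = b_i / cosα_i.
Slice 1: Δl = 1.3/cos(-4.2°) = 1.304 m; N'_1 = 14·cos(-4.2°) = 14.0; c'Δl = 23.20; W sinα = -1.0
Slice 2: Δl = 1.2/cos6.9° = 1.209 m; N'_2 = 33·cos6.9° = 32.8; c'Δl = 21.52; W sinα = 4.0
Slice 3: Δl = 1.6/cos19.6° = 1.698 m; N'_3 = 65·cos19.6° = 61.2; c'Δl = 30.23; W sinα = 21.8
Slice 4: Δl = 3.0/cos43.5° = 4.136 m; N'_4 = 127·cos43.5° = 92.1; c'Δl = 73.62; W sinα = 87.4
Σc'Δl = 148.6 kN/m; ΣN' = 200.1 kN/m; ΣW sinα = 112.2 kN/m
Resisting = 148.6 + 200.1·tan26.1° = 148.6 + 98.0 = 246.6 kN/m
FS = 246.6 / 112.2 = 2.198

FS = 2.20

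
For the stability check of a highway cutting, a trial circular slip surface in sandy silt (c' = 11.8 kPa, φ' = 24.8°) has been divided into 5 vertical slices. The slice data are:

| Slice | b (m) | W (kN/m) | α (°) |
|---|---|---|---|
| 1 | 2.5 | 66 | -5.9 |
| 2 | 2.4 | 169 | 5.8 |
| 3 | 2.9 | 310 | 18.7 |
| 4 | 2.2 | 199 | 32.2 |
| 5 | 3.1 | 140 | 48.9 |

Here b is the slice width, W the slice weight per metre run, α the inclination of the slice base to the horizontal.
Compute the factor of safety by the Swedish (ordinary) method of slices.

Ordinary method of slices: FS = Σ[c'·Δl_i + (W_i cosα_i)·tanφ'] / Σ W_i sinα_i, with Δl_i = b_i / cosα_i.
Slice 1: Δl = 2.5/cos(-5.9°) = 2.513 m; N'_1 = 66·cos(-5.9°) = 65.7; c'Δl = 29.66; W sinα = -6.8
Slice 2: Δl = 2.4/cos5.8° = 2.412 m; N'_2 = 169·cos5.8° = 168.1; c'Δl = 28.47; W sinα = 17.1
Slice 3: Δl = 2.9/cos18.7° = 3.062 m; N'_3 = 310·cos18.7° = 293.6; c'Δl = 36.13; W sinα = 99.4
Slice 4: Δl = 2.2/cos32.2° = 2.600 m; N'_4 = 199·cos32.2° = 168.4; c'Δl = 30.68; W sinα = 106.0
Slice 5: Δl = 3.1/cos48.9° = 4.716 m; N'_5 = 140·cos48.9° = 92.0; c'Δl = 55.65; W sinα = 105.5
Σc'Δl = 180.6 kN/m; ΣN' = 787.8 kN/m; ΣW sinα = 321.2 kN/m
Resisting = 180.6 + 787.8·tan24.8° = 180.6 + 364.0 = 544.6 kN/m
FS = 544.6 / 321.2 = 1.695

FS = 1.70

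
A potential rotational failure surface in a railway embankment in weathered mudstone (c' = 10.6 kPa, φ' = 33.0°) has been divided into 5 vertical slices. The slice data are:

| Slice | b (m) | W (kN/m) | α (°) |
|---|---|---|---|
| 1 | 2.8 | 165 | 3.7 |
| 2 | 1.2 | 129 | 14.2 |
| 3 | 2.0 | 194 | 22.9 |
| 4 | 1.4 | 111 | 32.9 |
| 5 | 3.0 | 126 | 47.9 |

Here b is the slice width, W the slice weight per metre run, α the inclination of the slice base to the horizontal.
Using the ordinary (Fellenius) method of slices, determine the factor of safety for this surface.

Ordinary method of slices: FS = Σ[c'·Δl_i + (W_i cosα_i)·tanφ'] / Σ W_i sinα_i, with Δl_i = b_i / cosα_i.
Slice 1: Δl = 2.8/cos3.7° = 2.806 m; N'_1 = 165·cos3.7° = 164.7; c'Δl = 29.74; W sinα = 10.6
Slice 2: Δl = 1.2/cos14.2° = 1.238 m; N'_2 = 129·cos14.2° = 125.1; c'Δl = 13.12; W sinα = 31.6
Slice 3: Δl = 2.0/cos22.9° = 2.171 m; N'_3 = 194·cos22.9° = 178.7; c'Δl = 23.01; W sinα = 75.5
Slice 4: Δl = 1.4/cos32.9° = 1.667 m; N'_4 = 111·cos32.9° = 93.2; c'Δl = 17.67; W sinα = 60.3
Slice 5: Δl = 3.0/cos47.9° = 4.475 m; N'_5 = 126·cos47.9° = 84.5; c'Δl = 47.43; W sinα = 93.5
Σc'Δl = 131.0 kN/m; ΣN' = 646.1 kN/m; ΣW sinα = 271.6 kN/m
Resisting = 131.0 + 646.1·tan33.0° = 131.0 + 419.6 = 550.6 kN/m
FS = 550.6 / 271.6 = 2.027

FS = 2.03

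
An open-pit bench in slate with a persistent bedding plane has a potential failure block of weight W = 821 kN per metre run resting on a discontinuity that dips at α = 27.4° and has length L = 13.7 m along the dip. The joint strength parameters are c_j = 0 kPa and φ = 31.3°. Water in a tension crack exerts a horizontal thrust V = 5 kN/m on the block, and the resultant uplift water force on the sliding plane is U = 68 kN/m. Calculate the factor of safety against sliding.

Resolving the block weight along and normal to the plane and applying the Mohr–Coulomb strength on the joint:
N' = W cosα − U − V sinα = 821·cos27.4° − 68 − 5·sin27.4° = 658.6 kN/m
Driving force T = W sinα + V cosα = 821·sin27.4° + 5·cos27.4° = 382.3 kN/m
Resisting force R = c_j·L + N'·tanφ = 0·13.7 + 658.6·tan31.3° = 0.0 + 400.4 = 400.4 kN/m
FS = R / T = 400.4 / 382.3 = 1.048

FS = 1.05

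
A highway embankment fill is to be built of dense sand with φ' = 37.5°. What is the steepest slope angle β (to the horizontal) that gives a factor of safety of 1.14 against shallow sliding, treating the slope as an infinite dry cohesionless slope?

β = 33.9°

For an infinite dry cohesionless slope FS = tanφ'/tanβ, so tanβ = tanφ' / FS.
tanβ = tan37.5° / 1.14 = 0.7673 / 1.14 = 0.6731
β = arctan(0.6731) = 33.94°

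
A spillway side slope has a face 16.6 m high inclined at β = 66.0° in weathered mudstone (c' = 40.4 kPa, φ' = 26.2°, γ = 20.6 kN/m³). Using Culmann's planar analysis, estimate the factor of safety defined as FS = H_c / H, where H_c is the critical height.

H_c = (4c'/γ) · sinβ cosφ' / [1 − cos(β − φ')]
    = (4·40.4/20.6) · sin66.0°·cos26.2° / [1 − cos39.8°]
    = 7.845 · 0.8197 / 0.2317 = 27.75 m
FS = H_c / H = 27.75 / 16.6 = 1.672

FS = 1.67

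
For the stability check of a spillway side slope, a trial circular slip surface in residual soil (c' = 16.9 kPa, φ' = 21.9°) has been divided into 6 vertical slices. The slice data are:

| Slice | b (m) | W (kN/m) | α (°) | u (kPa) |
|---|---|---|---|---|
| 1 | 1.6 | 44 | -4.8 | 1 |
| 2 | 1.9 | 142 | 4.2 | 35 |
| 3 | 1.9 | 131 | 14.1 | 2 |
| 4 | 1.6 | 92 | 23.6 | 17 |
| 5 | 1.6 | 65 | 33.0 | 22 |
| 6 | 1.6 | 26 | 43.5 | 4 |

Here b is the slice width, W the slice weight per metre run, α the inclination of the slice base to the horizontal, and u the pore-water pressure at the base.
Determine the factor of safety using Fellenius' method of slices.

Ordinary method of slices: FS = Σ[c'·Δl_i + (W_i cosα_i − u_i·Δl_i)·tanφ'] / Σ W_i sinα_i, with Δl_i = b_i / cosα_i.
Slice 1: Δl = 1.6/cos(-4.8°) = 1.606 m; N'_1 = 44·cos(-4.8°) − 1·1.606 = 42.2; c'Δl = 27.14; W sinα = -3.7
Slice 2: Δl = 1.9/cos4.2° = 1.905 m; N'_2 = 142·cos4.2° − 35·1.905 = 74.9; c'Δl = 32.20; W sinα = 10.4
Slice 3: Δl = 1.9/cos14.1° = 1.959 m; N'_3 = 131·cos14.1° − 2·1.959 = 123.1; c'Δl = 33.11; W sinα = 31.9
Slice 4: Δl = 1.6/cos23.6° = 1.746 m; N'_4 = 92·cos23.6° − 17·1.746 = 54.6; c'Δl = 29.51; W sinα = 36.8
Slice 5: Δl = 1.6/cos33.0° = 1.908 m; N'_5 = 65·cos33.0° − 22·1.908 = 12.5; c'Δl = 32.24; W sinα = 35.4
Slice 6: Δl = 1.6/cos43.5° = 2.206 m; N'_6 = 26·cos43.5° − 4·2.206 = 10.0; c'Δl = 37.28; W sinα = 17.9
Σc'Δl = 191.5 kN/m; ΣN' = 317.5 kN/m; ΣW sinα = 128.8 kN/m
Resisting = 191.5 + 317.5·tan21.9° = 191.5 + 127.6 = 319.1 kN/m
FS = 319.1 / 128.8 = 2.478

FS = 2.48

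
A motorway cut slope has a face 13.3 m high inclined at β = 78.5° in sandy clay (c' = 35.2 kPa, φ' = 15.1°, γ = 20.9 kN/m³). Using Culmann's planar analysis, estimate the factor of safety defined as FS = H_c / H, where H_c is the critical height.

FS = 0.87

H_c = (4c'/γ) · sinβ cosφ' / [1 − cos(β − φ')]
    = (4·35.2/20.9) · sin78.5°·cos15.1° / [1 − cos63.4°]
    = 6.737 · 0.9461 / 0.5522 = 11.54 m
FS = H_c / H = 11.54 / 13.3 = 0.868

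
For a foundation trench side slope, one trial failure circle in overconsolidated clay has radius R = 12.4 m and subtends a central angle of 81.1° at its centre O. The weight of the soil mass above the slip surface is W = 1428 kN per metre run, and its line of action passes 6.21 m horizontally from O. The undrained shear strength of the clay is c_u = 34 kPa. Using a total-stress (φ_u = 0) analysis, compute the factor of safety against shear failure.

Taking moments about the centre O, the resisting moment is provided by the undrained shear strength acting along the arc:
Arc length L_a = R·θ = 12.4·(81.1°·π/180) = 12.4·1.4155 = 17.55 m
M_R = c_u·L_a·R = 34·17.55·12.4 = 7399.8 kN·m/m
M_D = W·d = 1428·6.21 = 8867.9 kN·m/m
FS = M_R / M_D = 7399.8 / 8867.9 = 0.834

FS = 0.83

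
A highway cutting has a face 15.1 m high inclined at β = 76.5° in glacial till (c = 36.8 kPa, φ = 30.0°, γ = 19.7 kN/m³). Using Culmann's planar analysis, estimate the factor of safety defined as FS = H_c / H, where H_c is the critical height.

H_c = (4c/γ) · sinβ cosφ / [1 − cos(β − φ)]
    = (4·36.8/19.7) · sin76.5°·cos30.0° / [1 − cos46.5°]
    = 7.472 · 0.8421 / 0.3116 = 20.19 m
FS = H_c / H = 20.19 / 15.1 = 1.337

FS = 1.34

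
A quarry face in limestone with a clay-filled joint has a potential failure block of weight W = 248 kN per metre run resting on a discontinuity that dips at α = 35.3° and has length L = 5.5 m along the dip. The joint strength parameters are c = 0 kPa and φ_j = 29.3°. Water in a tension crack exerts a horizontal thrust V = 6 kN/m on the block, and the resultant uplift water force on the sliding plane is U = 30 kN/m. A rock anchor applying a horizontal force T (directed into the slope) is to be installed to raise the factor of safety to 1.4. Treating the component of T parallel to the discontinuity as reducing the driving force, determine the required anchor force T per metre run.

Resolving forces along and normal to the sliding plane, with the horizontal anchor force T adding T·sinα to the effective normal force and T·cosα acting up the plane against the driving force:
FS = [cL + (W cosα − U − V sinα + T sinα) tanφ_j] / [W sinα + V cosα − T cosα]
Without the anchor: N' = 168.9 kN/m, driving T_d = 148.2 kN/m, resisting R = 0·5.5 + 168.9·tan29.3° = 94.8 kN/m, FS = 0.64.
Setting FS = 1.4 and solving for T:
1.4·(148.2 − T cos35.3°) = 94.8 + T sin35.3°·tan29.3°
T·(sin35.3°·tan29.3° + 1.4·cos35.3°) = 1.4·148.2 − 94.8
T·(0.5779·0.5612 + 1.4·0.8161) = 207.5 − 94.8 = 112.7
T·1.4669 = 112.7
T = 76.8 kN/m

T = 77 kN/m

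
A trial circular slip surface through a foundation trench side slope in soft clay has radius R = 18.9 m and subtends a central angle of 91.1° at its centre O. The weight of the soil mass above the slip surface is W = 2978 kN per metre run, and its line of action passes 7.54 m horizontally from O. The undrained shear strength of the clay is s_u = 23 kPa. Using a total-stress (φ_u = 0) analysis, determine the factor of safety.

Taking moments about the centre O, the resisting moment is provided by the undrained shear strength acting along the arc:
Arc length L_a = R·θ = 18.9·(91.1°·π/180) = 18.9·1.5900 = 30.05 m
M_R = s_u·L_a·R = 23·30.05·18.9 = 13063.1 kN·m/m
M_D = W·d = 2978·7.54 = 22454.1 kN·m/m
FS = M_R / M_D = 13063.1 / 22454.1 = 0.582

FS = 0.58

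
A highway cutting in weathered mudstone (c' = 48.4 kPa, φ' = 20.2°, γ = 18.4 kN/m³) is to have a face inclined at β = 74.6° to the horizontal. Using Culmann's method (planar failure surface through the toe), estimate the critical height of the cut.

H_c = 22.78 m

Culmann's analysis gives the critical failure plane at α_cr = (β + φ')/2 = (74.6 + 20.2)/2 = 47.4°, and the critical height
H_c = (4c'/γ) · sinβ cosφ' / [1 − cos(β − φ')]
    = (4·48.4/18.4) · sin74.6°·cos20.2° / [1 − cos(54.4°)]
    = 10.522 · 0.9641·0.9385 / [1 − 0.5821]
    = 10.522 · 0.9048 / 0.4179
    = 22.78 m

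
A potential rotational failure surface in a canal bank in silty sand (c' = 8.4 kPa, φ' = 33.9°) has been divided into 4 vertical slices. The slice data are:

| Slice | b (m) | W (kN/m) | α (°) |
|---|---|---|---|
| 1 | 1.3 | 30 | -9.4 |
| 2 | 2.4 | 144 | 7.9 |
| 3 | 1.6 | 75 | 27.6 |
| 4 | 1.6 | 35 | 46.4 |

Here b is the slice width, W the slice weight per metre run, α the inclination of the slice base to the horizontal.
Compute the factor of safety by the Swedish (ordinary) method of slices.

Ordinary method of slices: FS = Σ[c'·Δl_i + (W_i cosα_i)·tanφ'] / Σ W_i sinα_i, with Δl_i = b_i / cosα_i.
Slice 1: Δl = 1.3/cos(-9.4°) = 1.318 m; N'_1 = 30·cos(-9.4°) = 29.6; c'Δl = 11.07; W sinα = -4.9
Slice 2: Δl = 2.4/cos7.9° = 2.423 m; N'_2 = 144·cos7.9° = 142.6; c'Δl = 20.35; W sinα = 19.8
Slice 3: Δl = 1.6/cos27.6° = 1.805 m; N'_3 = 75·cos27.6° = 66.5; c'Δl = 15.17; W sinα = 34.7
Slice 4: Δl = 1.6/cos46.4° = 2.320 m; N'_4 = 35·cos46.4° = 24.1; c'Δl = 19.49; W sinα = 25.3
Σc'Δl = 66.1 kN/m; ΣN' = 262.8 kN/m; ΣW sinα = 75.0 kN/m
Resisting = 66.1 + 262.8·tan33.9° = 66.1 + 176.6 = 242.7 kN/m
FS = 242.7 / 75.0 = 3.237

FS = 3.24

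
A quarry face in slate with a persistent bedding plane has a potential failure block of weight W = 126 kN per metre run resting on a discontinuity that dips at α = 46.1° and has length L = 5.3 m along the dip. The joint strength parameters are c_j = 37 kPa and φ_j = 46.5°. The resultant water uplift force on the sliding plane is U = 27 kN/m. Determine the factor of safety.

FS = 2.86

Resolving the block weight along and normal to the plane and applying the Mohr–Coulomb strength on the joint:
N' = W cosα − U = 126·cos46.1° − 27 = 60.4 kN/m
Driving force T = W sinα = 126·sin46.1° = 90.8 kN/m
Resisting force R = c_j·L + N'·tanφ_j = 37·5.3 + 60.4·tan46.5° = 196.1 + 63.6 = 259.7 kN/m
FS = R / T = 259.7 / 90.8 = 2.861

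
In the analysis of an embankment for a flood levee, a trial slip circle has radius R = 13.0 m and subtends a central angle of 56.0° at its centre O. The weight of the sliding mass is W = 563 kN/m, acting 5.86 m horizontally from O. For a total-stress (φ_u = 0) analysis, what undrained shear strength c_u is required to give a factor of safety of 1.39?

FS = c_u·L_a·R / (W·d), so c_u = FS·W·d / (L_a·R).
Arc length L_a = R·θ = 13.0·(56.0°·π/180) = 13.0·0.9774 = 12.71 m
c_u = 1.39·563·5.86 / (12.71·13.0) = 4585.9 / 165.18 = 27.76 kPa

c_u = 27.8 kPa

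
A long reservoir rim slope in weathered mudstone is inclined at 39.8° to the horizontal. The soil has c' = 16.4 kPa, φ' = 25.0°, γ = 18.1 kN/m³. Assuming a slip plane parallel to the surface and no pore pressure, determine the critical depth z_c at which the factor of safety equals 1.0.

Setting FS = 1.00 in FS = [c' + γz cos²β tanφ'] / [γz sinβ cosβ] and solving for z:
z = c' / [γ cosβ (FS·sinβ − cosβ·tanφ')]
  = 16.4 / [18.1·cos39.8°·(1.00·sin39.8° − cos39.8°·tan25.0°)]
  = 16.4 / [18.1·0.7683·(1.00·0.6401 − 0.7683·0.4663)]
  = 16.4 / 3.9194 = 4.184 m

z_c = 4.18 m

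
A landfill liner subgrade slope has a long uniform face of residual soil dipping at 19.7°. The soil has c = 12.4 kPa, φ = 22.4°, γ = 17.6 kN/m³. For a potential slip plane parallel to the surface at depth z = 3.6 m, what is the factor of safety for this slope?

FS = 1.77

For an infinite slope with a slip plane parallel to the surface (no pore pressure): FS = [c + γz cos²β tanφ] / [γz sinβ cosβ].
γz = 17.6·3.6 = 63.36 kN/m²
Numerator = 12.4 + 63.36·cos²19.7°·tan22.4° = 12.4 + 63.36·0.8864·0.4122 = 35.548 kPa
Denominator = 63.36·sin19.7°·cos19.7° = 63.36·0.3371·0.9415 = 20.108 kPa
FS = 35.548 / 20.108 = 1.768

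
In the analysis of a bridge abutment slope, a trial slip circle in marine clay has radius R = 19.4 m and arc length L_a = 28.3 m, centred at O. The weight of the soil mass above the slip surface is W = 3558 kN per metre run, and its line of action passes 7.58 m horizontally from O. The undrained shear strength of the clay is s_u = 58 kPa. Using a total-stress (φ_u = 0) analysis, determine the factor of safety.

FS = 1.18

Taking moments about the centre O, the resisting moment is provided by the undrained shear strength acting along the arc:
M_R = s_u·L_a·R = 58·28.30·19.4 = 31843.2 kN·m/m
M_D = W·d = 3558·7.58 = 26969.6 kN·m/m
FS = M_R / M_D = 31843.2 / 26969.6 = 1.181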